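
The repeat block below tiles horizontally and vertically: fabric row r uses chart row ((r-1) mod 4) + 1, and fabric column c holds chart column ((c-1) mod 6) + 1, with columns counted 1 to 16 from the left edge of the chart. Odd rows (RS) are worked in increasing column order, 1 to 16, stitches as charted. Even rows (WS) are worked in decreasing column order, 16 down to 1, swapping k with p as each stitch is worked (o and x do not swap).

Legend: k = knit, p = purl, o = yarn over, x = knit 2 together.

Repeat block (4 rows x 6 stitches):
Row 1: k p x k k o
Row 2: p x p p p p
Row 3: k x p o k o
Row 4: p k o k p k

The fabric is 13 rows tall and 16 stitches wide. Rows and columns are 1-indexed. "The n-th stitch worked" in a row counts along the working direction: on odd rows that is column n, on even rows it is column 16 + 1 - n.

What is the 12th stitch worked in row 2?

== STITCH ==
k

Derivation:
Row 2: (2-1) mod 4 = 1, so use chart row 2. Even row -> WS.
Chart row 2 tiled across columns 1-16: p x p p p p p x p p p p p x p p
Wrong side: read the tiled row from column 16 down to 1 and exchange k with p (leave o, x).
Row 2 as worked: k k x k k k k k x k k k k k x k
The 12th stitch worked is k.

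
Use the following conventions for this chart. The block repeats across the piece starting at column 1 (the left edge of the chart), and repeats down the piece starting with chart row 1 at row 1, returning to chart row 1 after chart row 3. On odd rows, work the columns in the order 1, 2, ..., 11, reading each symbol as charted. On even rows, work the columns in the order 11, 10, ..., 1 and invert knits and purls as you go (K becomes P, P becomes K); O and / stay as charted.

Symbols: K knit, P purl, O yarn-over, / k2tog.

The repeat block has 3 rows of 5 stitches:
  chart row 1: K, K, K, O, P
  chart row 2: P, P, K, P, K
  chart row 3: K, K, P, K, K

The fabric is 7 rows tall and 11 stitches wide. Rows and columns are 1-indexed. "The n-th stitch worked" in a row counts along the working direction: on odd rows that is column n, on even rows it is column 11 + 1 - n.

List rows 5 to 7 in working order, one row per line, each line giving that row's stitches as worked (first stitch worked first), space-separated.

Row 5: chart row 2, RS - tile across columns 1-11 and work as-is.
Row 6: chart row 3, WS - tiled (columns 1-11): K K P K K K K P K K K; work from column 11 back to 1 with K<->P swapped.
Row 7: chart row 1, RS - tile across columns 1-11 and work as-is.

== ROWS AS WORKED ==
P P K P K P P K P K P
P P P K P P P P K P P
K K K O P K K K O P K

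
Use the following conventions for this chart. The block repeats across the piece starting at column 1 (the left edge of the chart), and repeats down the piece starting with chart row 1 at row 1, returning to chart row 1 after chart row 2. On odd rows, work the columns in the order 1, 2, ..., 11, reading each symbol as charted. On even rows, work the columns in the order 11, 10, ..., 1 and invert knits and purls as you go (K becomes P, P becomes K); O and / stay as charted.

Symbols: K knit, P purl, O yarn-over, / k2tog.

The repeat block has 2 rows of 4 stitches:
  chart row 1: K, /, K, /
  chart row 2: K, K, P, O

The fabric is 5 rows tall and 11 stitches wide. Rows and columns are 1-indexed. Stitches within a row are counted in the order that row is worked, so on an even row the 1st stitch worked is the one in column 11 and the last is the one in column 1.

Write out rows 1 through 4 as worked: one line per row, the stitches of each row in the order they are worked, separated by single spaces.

Row 1: chart row 1, RS - tile across columns 1-11 and work as-is.
Row 2: chart row 2, WS - tiled (columns 1-11): K K P O K K P O K K P; work from column 11 back to 1 with K<->P swapped.
Row 3: chart row 1, RS - tile across columns 1-11 and work as-is.
Row 4: chart row 2, WS - tiled (columns 1-11): K K P O K K P O K K P; work from column 11 back to 1 with K<->P swapped.

Result:
K / K / K / K / K / K
K P P O K P P O K P P
K / K / K / K / K / K
K P P O K P P O K P P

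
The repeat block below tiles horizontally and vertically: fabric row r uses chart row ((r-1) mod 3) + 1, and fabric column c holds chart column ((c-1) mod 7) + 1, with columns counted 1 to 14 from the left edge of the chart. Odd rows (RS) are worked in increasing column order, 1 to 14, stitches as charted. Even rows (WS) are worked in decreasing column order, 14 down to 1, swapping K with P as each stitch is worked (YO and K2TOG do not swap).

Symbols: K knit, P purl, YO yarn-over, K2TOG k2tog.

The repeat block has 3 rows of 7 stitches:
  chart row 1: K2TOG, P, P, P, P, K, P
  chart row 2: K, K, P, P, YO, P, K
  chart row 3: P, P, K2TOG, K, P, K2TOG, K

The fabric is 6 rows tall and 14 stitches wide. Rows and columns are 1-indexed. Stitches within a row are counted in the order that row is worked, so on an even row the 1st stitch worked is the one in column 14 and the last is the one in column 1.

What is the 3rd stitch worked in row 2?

Row 2 uses chart row ((2-1) mod 3)+1 = 2. Row 2 is even, so WS.
Chart row 2 tiled across columns 1-14: K K P P YO P K K K P P YO P K
WS row: flip the tiled sequence (start at column 14) and apply K<->P; YO and K2TOG stay.
Row 2 as worked: P K YO K K P P P K YO K K P P
The 3rd stitch worked is YO.

Stitch:
YO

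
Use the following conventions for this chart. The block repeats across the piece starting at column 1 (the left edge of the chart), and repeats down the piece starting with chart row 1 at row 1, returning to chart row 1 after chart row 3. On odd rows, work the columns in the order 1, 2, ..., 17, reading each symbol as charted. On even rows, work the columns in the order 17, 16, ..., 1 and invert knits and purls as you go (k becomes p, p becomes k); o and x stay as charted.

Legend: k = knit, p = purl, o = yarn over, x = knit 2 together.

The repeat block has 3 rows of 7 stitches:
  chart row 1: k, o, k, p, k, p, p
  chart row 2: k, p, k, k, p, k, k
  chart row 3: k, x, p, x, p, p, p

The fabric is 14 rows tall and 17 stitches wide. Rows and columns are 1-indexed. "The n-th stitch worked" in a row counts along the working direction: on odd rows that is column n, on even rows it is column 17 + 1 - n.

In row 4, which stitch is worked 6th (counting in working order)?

Row 4 uses chart row ((4-1) mod 3)+1 = 1. Row 4 is even, so WS.
Chart row 1 tiled across columns 1-17: k o k p k p p k o k p k p p k o k
Wrong side: read the tiled row from column 17 down to 1 and exchange k with p (leave o, x).
Row 4 as worked: p o p k k p k p o p k k p k p o p
Stitch 6 in working order -> p

== STITCH ==
p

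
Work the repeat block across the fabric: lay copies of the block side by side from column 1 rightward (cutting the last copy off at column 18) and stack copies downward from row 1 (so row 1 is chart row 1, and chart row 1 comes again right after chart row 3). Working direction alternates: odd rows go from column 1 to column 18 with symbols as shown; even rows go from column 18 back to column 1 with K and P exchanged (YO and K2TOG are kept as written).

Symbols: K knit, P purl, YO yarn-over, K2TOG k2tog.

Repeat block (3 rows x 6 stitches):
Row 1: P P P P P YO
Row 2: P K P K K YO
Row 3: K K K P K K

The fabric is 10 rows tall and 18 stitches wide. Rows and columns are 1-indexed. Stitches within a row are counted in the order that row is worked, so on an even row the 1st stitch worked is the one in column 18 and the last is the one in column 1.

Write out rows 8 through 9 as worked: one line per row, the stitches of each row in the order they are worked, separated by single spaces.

Result:
YO P P K P K YO P P K P K YO P P K P K
K K K P K K K K K P K K K K K P K K

Derivation:
Row 8: chart row 2, WS - tiled (columns 1-18): P K P K K YO P K P K K YO P K P K K YO; work from column 18 back to 1 with K<->P swapped.
Row 9: chart row 3, RS - tile across columns 1-18 and work as-is.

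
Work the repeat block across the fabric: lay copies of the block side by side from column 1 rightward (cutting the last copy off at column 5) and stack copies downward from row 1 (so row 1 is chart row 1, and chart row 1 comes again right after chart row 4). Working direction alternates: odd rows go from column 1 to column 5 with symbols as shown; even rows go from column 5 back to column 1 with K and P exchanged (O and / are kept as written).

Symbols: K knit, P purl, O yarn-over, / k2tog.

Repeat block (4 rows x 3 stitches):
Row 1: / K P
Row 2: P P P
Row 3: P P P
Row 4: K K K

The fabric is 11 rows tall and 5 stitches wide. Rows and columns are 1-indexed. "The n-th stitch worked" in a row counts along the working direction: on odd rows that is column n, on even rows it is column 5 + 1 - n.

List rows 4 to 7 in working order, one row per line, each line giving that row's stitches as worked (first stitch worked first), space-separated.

== ROWS AS WORKED ==
P P P P P
/ K P / K
K K K K K
P P P P P

Derivation:
Row 4: chart row 4, WS - tiled (columns 1-5): K K K K K; work from column 5 back to 1 with K<->P swapped.
Row 5: chart row 1, RS - tile across columns 1-5 and work as-is.
Row 6: chart row 2, WS - tiled (columns 1-5): P P P P P; work from column 5 back to 1 with K<->P swapped.
Row 7: chart row 3, RS - tile across columns 1-5 and work as-is.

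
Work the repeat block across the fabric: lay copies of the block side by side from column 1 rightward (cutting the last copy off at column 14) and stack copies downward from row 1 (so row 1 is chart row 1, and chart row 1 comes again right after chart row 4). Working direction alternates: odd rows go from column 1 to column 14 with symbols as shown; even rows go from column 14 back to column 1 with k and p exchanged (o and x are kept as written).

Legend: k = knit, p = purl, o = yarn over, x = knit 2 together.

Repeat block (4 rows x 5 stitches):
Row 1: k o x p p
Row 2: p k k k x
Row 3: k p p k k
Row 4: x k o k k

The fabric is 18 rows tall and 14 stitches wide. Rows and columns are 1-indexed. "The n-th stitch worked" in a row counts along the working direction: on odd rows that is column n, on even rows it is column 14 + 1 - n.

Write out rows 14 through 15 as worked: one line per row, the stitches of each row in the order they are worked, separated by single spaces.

Row 14: chart row 2, WS - tiled (columns 1-14): p k k k x p k k k x p k k k; work from column 14 back to 1 with k<->p swapped.
Row 15: chart row 3, RS - tile across columns 1-14 and work as-is.

Rows as worked:
p p p k x p p p k x p p p k
k p p k k k p p k k k p p k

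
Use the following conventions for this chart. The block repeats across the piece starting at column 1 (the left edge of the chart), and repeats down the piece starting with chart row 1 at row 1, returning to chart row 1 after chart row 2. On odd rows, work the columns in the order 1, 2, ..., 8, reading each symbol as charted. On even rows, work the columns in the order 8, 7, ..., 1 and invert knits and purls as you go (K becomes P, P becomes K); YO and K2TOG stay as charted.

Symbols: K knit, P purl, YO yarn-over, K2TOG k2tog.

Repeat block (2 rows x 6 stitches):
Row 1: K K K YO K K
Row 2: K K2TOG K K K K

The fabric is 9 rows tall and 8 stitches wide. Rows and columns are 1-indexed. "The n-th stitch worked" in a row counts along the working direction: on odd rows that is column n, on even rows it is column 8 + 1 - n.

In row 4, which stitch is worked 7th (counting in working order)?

Stitch:
K2TOG

Derivation:
For row 4: chart row = ((4-1) mod 2) + 1 = 2; this is a WS (even) row.
Chart row 2 tiled across columns 1-8: K K2TOG K K K K K K2TOG
WS row: flip the tiled sequence (start at column 8) and apply K<->P; YO and K2TOG stay.
Row 4 as worked: K2TOG P P P P P K2TOG P
Stitch 7 in working order -> K2TOG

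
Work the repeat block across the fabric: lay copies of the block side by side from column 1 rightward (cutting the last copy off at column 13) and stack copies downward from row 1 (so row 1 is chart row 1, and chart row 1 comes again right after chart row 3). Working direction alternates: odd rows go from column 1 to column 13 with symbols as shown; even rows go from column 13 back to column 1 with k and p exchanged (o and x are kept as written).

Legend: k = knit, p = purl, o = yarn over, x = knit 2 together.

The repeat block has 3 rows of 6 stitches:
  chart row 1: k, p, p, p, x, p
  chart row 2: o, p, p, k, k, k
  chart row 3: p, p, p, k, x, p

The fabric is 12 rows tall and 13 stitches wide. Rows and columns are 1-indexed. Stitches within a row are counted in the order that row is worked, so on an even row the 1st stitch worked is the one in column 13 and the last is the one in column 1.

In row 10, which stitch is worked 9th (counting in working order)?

== STITCH ==
x

Derivation:
Row 10: (10-1) mod 3 = 0, so use chart row 1. Even row -> WS.
Chart row 1 tiled across columns 1-13: k p p p x p k p p p x p k
WS row: flip the tiled sequence (start at column 13) and apply k<->p; o and x stay.
Row 10 as worked: p k x k k k p k x k k k p
Counting 9 along the worked row gives x.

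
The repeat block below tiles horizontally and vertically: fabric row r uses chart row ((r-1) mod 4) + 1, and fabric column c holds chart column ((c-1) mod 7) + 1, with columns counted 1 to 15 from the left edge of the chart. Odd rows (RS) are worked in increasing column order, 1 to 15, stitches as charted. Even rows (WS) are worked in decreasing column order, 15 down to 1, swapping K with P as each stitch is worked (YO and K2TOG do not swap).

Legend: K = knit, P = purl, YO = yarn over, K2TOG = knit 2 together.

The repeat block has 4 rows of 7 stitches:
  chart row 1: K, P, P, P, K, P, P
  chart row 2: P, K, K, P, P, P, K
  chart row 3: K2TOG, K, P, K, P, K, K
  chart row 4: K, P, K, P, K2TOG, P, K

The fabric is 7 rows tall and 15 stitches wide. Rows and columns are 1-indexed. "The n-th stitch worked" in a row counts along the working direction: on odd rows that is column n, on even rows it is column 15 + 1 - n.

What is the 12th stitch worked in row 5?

Row 5: (5-1) mod 4 = 0, so use chart row 1. Odd row -> RS.
Chart row 1 tiled across columns 1-15: K P P P K P P K P P P K P P K
RS: work column 1 to column 15, symbols as charted — the tiled row is the row as worked.
Counting 12 along the worked row gives K.

Stitch:
K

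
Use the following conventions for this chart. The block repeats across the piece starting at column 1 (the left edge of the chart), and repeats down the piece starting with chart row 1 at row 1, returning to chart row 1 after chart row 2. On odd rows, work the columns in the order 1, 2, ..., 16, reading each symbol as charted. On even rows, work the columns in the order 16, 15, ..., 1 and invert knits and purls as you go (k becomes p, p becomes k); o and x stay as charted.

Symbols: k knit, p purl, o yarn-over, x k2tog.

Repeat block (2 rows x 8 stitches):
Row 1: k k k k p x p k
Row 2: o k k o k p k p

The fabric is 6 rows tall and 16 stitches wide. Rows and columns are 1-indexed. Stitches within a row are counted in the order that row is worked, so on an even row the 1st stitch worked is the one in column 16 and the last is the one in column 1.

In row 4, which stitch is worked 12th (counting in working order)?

Result:
p

Derivation:
Row 4: (4-1) mod 2 = 1, so use chart row 2. Even row -> WS.
Chart row 2 tiled across columns 1-16: o k k o k p k p o k k o k p k p
WS row: flip the tiled sequence (start at column 16) and apply k<->p; o and x stay.
Row 4 as worked: k p k p o p p o k p k p o p p o
The 12th stitch worked is p.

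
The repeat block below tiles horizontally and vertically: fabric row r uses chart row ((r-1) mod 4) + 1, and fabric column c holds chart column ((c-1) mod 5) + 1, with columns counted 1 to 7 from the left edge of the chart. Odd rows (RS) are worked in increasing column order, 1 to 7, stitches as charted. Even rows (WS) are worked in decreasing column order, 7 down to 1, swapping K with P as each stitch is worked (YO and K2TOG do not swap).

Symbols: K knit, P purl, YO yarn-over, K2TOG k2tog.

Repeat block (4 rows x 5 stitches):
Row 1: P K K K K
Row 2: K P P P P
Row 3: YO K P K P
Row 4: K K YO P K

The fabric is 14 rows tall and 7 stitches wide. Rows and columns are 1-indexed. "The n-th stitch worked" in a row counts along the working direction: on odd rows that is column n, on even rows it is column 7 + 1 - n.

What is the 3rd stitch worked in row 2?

== STITCH ==
K

Derivation:
Row 2: (2-1) mod 4 = 1, so use chart row 2. Even row -> WS.
Chart row 2 tiled across columns 1-7: K P P P P K P
WS: work from column 7 back to column 1 (reverse the tiled row), swapping K<->P (YO and K2TOG unchanged).
Row 2 as worked: K P K K K K P
Stitch 3 in working order -> K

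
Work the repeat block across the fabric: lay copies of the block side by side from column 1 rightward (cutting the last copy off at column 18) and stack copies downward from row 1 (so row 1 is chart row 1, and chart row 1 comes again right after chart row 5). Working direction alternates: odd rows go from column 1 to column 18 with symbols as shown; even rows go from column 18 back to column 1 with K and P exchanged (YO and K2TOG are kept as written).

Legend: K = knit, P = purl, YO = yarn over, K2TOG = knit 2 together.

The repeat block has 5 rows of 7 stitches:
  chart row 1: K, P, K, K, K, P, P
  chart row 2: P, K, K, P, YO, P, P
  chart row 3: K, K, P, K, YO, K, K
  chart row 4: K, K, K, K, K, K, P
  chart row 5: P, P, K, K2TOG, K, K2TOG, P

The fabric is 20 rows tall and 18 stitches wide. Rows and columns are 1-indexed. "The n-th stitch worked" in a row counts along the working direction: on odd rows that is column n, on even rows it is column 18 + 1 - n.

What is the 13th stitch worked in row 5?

Row 5: (5-1) mod 5 = 4, so use chart row 5. Odd row -> RS.
Chart row 5 tiled across columns 1-18: P P K K2TOG K K2TOG P P P K K2TOG K K2TOG P P P K K2TOG
RS row: no reversal, no swap; stitch n worked = column n.
Stitch 13 in working order -> K2TOG

Stitch:
K2TOG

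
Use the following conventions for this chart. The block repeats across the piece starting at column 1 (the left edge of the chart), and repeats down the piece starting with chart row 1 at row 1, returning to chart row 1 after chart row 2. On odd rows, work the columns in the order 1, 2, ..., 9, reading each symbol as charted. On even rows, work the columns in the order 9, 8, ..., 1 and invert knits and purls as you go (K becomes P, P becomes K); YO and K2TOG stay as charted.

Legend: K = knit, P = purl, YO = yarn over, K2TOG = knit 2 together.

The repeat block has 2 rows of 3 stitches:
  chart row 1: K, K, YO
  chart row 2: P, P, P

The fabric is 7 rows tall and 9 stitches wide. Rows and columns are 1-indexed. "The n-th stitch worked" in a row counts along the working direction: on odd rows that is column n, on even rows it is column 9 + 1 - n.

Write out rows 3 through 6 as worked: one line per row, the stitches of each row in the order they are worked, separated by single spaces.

Result:
K K YO K K YO K K YO
K K K K K K K K K
K K YO K K YO K K YO
K K K K K K K K K

Derivation:
Row 3: chart row 1, RS - tile across columns 1-9 and work as-is.
Row 4: chart row 2, WS - tiled (columns 1-9): P P P P P P P P P; work from column 9 back to 1 with K<->P swapped.
Row 5: chart row 1, RS - tile across columns 1-9 and work as-is.
Row 6: chart row 2, WS - tiled (columns 1-9): P P P P P P P P P; work from column 9 back to 1 with K<->P swapped.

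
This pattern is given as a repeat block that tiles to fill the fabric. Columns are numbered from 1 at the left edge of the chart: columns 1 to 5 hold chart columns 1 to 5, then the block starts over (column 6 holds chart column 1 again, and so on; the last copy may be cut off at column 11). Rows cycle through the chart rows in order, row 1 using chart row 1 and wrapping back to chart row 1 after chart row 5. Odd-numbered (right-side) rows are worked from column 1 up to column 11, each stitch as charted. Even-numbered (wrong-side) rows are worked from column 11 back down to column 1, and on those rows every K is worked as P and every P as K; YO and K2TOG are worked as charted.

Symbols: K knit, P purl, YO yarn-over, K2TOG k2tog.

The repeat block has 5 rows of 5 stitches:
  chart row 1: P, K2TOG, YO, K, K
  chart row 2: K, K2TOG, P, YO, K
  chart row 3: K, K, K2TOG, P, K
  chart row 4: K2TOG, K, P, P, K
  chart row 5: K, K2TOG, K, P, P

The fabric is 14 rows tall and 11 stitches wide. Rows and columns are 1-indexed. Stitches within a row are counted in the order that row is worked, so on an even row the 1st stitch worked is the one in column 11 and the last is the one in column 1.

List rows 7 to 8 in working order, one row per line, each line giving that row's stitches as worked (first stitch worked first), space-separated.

Result:
K K2TOG P YO K K K2TOG P YO K K
P P K K2TOG P P P K K2TOG P P

Derivation:
Row 7: chart row 2, RS - tile across columns 1-11 and work as-is.
Row 8: chart row 3, WS - tiled (columns 1-11): K K K2TOG P K K K K2TOG P K K; work from column 11 back to 1 with K<->P swapped.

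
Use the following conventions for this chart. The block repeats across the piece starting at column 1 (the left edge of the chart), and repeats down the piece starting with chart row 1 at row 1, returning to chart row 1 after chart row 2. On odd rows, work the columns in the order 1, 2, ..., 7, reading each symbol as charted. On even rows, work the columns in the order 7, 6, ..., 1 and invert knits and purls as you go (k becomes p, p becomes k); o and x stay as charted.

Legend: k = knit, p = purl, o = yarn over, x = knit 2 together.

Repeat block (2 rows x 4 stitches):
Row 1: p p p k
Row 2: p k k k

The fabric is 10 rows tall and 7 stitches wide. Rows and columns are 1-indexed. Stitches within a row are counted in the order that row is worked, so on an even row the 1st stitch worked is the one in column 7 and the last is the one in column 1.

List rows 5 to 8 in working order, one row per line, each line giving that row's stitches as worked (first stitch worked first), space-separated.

Row 5: chart row 1, RS - tile across columns 1-7 and work as-is.
Row 6: chart row 2, WS - tiled (columns 1-7): p k k k p k k; work from column 7 back to 1 with k<->p swapped.
Row 7: chart row 1, RS - tile across columns 1-7 and work as-is.
Row 8: chart row 2, WS - tiled (columns 1-7): p k k k p k k; work from column 7 back to 1 with k<->p swapped.

Rows as worked:
p p p k p p p
p p k p p p k
p p p k p p p
p p k p p p k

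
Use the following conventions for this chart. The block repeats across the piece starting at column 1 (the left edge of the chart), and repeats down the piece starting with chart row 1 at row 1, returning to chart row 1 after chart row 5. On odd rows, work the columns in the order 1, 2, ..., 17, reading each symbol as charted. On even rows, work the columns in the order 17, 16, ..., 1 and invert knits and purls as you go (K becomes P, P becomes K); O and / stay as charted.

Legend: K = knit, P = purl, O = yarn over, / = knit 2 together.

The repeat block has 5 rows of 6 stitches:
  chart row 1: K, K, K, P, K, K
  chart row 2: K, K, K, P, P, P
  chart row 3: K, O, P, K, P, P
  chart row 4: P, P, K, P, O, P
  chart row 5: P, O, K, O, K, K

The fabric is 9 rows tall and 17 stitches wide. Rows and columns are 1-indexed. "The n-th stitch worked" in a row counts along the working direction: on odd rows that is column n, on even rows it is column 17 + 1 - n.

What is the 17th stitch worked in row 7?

== STITCH ==
P

Derivation:
For row 7: chart row = ((7-1) mod 5) + 1 = 2; this is a RS (odd) row.
Chart row 2 tiled across columns 1-17: K K K P P P K K K P P P K K K P P
Right side: take the tiled row as-is (worked left to right from column 1).
Counting 17 along the worked row gives P.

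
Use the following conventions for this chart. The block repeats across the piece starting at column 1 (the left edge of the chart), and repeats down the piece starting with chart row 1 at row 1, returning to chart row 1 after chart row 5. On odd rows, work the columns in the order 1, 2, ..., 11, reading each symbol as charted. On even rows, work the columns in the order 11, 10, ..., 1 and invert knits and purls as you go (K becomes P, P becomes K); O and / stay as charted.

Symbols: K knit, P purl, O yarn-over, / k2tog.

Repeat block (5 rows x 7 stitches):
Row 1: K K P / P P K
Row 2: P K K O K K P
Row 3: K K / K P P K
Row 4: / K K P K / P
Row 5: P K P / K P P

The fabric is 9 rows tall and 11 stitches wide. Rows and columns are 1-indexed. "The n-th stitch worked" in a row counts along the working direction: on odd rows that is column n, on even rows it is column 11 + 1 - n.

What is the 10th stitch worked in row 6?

Row 6 uses chart row ((6-1) mod 5)+1 = 1. Row 6 is even, so WS.
Chart row 1 tiled across columns 1-11: K K P / P P K K K P /
WS: work from column 11 back to column 1 (reverse the tiled row), swapping K<->P (O and / unchanged).
Row 6 as worked: / K P P P K K / K P P
Stitch 10 in working order -> P

== STITCH ==
P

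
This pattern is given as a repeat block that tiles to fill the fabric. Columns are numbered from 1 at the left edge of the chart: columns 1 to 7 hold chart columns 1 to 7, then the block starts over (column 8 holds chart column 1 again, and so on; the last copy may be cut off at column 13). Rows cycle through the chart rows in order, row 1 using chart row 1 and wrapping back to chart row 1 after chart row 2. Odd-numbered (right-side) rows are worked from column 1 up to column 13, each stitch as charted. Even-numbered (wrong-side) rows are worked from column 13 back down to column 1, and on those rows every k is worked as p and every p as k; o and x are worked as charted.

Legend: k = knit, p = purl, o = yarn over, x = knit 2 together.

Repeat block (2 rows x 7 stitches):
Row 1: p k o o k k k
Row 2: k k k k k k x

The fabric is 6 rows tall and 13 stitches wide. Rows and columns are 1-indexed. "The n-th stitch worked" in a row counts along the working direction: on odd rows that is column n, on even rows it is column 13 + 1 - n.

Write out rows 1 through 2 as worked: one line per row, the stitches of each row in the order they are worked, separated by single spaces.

Rows as worked:
p k o o k k k p k o o k k
p p p p p p x p p p p p p

Derivation:
Row 1: chart row 1, RS - tile across columns 1-13 and work as-is.
Row 2: chart row 2, WS - tiled (columns 1-13): k k k k k k x k k k k k k; work from column 13 back to 1 with k<->p swapped.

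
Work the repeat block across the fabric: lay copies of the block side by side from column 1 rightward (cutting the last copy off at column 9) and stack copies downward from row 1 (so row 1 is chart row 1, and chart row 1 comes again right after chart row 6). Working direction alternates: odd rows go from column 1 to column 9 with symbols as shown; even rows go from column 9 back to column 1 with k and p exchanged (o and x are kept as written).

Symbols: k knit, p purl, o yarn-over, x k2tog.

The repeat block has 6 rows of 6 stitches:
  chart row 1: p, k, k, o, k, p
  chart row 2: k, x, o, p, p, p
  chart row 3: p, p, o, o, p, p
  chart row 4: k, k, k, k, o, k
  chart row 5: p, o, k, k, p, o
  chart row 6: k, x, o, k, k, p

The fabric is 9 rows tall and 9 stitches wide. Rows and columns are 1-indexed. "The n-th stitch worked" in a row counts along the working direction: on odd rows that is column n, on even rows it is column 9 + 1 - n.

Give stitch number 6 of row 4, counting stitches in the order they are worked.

For row 4: chart row = ((4-1) mod 6) + 1 = 4; this is a WS (even) row.
Chart row 4 tiled across columns 1-9: k k k k o k k k k
WS row: flip the tiled sequence (start at column 9) and apply k<->p; o and x stay.
Row 4 as worked: p p p p o p p p p
The 6th stitch worked is p.

Result:
p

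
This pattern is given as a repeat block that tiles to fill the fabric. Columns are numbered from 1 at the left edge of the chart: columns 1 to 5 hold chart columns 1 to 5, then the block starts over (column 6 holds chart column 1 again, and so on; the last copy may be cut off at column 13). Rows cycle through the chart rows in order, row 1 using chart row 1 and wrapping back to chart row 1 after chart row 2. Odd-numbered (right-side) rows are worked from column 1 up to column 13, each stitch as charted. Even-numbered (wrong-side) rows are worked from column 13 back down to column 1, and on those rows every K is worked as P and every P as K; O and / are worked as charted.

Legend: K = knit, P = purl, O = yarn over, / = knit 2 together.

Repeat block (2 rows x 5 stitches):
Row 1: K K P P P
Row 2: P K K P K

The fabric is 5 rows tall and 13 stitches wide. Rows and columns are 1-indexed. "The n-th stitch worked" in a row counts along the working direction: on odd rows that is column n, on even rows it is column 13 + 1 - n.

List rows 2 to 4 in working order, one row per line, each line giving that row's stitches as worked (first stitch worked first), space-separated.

Row 2: chart row 2, WS - tiled (columns 1-13): P K K P K P K K P K P K K; work from column 13 back to 1 with K<->P swapped.
Row 3: chart row 1, RS - tile across columns 1-13 and work as-is.
Row 4: chart row 2, WS - tiled (columns 1-13): P K K P K P K K P K P K K; work from column 13 back to 1 with K<->P swapped.

== ROWS AS WORKED ==
P P K P K P P K P K P P K
K K P P P K K P P P K K P
P P K P K P P K P K P P K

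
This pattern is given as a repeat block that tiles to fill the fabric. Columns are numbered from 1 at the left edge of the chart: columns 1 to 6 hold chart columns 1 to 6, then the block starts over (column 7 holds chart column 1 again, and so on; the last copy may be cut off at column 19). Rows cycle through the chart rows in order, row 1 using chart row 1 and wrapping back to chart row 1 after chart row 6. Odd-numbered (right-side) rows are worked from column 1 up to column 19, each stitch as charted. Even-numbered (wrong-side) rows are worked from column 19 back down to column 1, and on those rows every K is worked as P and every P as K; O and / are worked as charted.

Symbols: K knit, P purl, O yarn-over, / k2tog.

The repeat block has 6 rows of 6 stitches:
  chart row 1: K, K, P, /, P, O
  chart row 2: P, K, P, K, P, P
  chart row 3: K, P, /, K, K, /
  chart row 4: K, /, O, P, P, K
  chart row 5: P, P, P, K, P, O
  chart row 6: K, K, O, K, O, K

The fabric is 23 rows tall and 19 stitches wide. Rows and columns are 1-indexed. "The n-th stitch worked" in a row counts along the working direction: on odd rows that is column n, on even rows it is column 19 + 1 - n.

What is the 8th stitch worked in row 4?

== STITCH ==
P

Derivation:
Row 4: (4-1) mod 6 = 3, so use chart row 4. Even row -> WS.
Chart row 4 tiled across columns 1-19: K / O P P K K / O P P K K / O P P K K
WS row: flip the tiled sequence (start at column 19) and apply K<->P; O and / stay.
Row 4 as worked: P P K K O / P P K K O / P P K K O / P
The 8th stitch worked is P.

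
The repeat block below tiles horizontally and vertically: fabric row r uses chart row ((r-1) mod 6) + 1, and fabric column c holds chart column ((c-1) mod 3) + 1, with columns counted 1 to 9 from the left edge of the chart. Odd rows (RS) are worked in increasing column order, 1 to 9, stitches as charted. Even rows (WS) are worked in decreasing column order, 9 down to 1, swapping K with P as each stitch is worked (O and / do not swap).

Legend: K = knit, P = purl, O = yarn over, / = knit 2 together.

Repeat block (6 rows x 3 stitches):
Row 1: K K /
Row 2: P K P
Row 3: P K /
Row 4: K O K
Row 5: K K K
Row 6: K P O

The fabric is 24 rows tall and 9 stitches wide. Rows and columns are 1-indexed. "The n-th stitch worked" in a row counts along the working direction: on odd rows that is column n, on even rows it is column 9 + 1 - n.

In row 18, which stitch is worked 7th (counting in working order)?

== STITCH ==
O

Derivation:
Row 18 uses chart row ((18-1) mod 6)+1 = 6. Row 18 is even, so WS.
Chart row 6 tiled across columns 1-9: K P O K P O K P O
WS row: flip the tiled sequence (start at column 9) and apply K<->P; O and / stay.
Row 18 as worked: O K P O K P O K P
Stitch 7 in working order -> O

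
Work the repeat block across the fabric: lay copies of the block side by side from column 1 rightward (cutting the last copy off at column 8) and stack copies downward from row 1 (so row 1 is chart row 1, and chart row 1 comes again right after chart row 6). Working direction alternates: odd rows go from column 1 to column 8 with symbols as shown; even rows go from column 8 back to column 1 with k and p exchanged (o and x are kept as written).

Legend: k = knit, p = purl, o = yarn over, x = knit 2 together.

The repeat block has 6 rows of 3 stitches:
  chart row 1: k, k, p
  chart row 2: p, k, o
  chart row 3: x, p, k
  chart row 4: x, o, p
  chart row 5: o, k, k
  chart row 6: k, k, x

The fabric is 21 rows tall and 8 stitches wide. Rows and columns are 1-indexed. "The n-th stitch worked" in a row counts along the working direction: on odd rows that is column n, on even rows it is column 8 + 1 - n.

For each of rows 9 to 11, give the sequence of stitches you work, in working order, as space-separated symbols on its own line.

Rows as worked:
x p k x p k x p
o x k o x k o x
o k k o k k o k

Derivation:
Row 9: chart row 3, RS - tile across columns 1-8 and work as-is.
Row 10: chart row 4, WS - tiled (columns 1-8): x o p x o p x o; work from column 8 back to 1 with k<->p swapped.
Row 11: chart row 5, RS - tile across columns 1-8 and work as-is.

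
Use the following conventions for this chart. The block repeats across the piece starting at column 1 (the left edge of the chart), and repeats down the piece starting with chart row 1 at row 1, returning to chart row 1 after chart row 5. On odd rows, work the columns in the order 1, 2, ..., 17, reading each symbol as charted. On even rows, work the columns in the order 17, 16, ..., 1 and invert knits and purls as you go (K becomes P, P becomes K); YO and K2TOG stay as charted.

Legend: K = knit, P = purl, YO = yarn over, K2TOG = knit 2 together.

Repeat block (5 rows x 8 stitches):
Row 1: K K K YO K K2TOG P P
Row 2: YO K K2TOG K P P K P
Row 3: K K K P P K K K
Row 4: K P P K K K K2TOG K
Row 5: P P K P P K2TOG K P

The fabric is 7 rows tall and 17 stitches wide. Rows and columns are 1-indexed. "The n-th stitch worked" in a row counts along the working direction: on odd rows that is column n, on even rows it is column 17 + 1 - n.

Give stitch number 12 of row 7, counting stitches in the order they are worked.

For row 7: chart row = ((7-1) mod 5) + 1 = 2; this is a RS (odd) row.
Chart row 2 tiled across columns 1-17: YO K K2TOG K P P K P YO K K2TOG K P P K P YO
Right side: take the tiled row as-is (worked left to right from column 1).
Counting 12 along the worked row gives K.

== STITCH ==
K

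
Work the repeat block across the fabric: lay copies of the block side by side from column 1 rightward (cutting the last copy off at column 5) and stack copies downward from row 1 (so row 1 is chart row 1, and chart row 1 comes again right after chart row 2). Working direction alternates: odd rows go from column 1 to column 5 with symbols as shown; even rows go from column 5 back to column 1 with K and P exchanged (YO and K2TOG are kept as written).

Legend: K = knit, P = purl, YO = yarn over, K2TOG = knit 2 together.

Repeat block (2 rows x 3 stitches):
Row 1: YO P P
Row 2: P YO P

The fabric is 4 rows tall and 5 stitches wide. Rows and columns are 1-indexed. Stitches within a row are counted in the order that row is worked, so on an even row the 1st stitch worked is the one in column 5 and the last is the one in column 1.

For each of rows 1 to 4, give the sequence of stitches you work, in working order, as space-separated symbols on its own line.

Result:
YO P P YO P
YO K K YO K
YO P P YO P
YO K K YO K

Derivation:
Row 1: chart row 1, RS - tile across columns 1-5 and work as-is.
Row 2: chart row 2, WS - tiled (columns 1-5): P YO P P YO; work from column 5 back to 1 with K<->P swapped.
Row 3: chart row 1, RS - tile across columns 1-5 and work as-is.
Row 4: chart row 2, WS - tiled (columns 1-5): P YO P P YO; work from column 5 back to 1 with K<->P swapped.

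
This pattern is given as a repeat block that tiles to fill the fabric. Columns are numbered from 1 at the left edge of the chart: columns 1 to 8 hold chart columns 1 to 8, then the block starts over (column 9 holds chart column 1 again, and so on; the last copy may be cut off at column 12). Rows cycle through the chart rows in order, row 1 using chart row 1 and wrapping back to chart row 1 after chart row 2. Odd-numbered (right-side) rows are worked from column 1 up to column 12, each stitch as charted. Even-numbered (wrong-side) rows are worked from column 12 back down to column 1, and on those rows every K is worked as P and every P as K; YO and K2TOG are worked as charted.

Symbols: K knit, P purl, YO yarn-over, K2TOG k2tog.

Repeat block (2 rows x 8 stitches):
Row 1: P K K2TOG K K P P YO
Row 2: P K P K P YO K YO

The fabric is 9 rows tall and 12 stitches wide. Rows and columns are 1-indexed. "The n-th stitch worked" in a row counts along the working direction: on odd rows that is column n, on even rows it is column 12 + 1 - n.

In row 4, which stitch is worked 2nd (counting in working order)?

For row 4: chart row = ((4-1) mod 2) + 1 = 2; this is a WS (even) row.
Chart row 2 tiled across columns 1-12: P K P K P YO K YO P K P K
WS row: flip the tiled sequence (start at column 12) and apply K<->P; YO and K2TOG stay.
Row 4 as worked: P K P K YO P YO K P K P K
Counting 2 along the worked row gives K.

Result:
K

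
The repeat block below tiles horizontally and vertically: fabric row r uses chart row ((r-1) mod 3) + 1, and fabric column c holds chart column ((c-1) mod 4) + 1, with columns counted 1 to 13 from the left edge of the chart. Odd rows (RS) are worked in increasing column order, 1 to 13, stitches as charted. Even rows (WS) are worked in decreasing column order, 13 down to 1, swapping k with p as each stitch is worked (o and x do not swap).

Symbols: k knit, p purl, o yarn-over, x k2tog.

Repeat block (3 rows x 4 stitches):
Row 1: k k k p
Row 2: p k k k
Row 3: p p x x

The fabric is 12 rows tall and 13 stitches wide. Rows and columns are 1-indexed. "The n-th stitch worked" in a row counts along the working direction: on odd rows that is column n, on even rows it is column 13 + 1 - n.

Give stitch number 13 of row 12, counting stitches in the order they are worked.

Row 12: (12-1) mod 3 = 2, so use chart row 3. Even row -> WS.
Chart row 3 tiled across columns 1-13: p p x x p p x x p p x x p
Wrong side: read the tiled row from column 13 down to 1 and exchange k with p (leave o, x).
Row 12 as worked: k x x k k x x k k x x k k
The 13th stitch worked is k.

== STITCH ==
k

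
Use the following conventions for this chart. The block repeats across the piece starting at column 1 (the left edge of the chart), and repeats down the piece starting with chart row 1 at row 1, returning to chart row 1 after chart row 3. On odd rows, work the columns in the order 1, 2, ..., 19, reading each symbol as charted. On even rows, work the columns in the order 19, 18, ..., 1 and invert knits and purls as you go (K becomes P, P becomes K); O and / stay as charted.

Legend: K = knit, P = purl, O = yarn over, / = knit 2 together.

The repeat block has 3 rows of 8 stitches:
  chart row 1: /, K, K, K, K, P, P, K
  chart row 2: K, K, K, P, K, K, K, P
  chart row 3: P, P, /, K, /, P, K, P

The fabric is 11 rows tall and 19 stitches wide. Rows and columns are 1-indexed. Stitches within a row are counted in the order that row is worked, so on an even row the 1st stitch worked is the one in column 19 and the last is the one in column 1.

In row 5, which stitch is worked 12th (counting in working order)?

Stitch:
P

Derivation:
Row 5 uses chart row ((5-1) mod 3)+1 = 2. Row 5 is odd, so RS.
Chart row 2 tiled across columns 1-19: K K K P K K K P K K K P K K K P K K K
RS row: no reversal, no swap; stitch n worked = column n.
Counting 12 along the worked row gives P.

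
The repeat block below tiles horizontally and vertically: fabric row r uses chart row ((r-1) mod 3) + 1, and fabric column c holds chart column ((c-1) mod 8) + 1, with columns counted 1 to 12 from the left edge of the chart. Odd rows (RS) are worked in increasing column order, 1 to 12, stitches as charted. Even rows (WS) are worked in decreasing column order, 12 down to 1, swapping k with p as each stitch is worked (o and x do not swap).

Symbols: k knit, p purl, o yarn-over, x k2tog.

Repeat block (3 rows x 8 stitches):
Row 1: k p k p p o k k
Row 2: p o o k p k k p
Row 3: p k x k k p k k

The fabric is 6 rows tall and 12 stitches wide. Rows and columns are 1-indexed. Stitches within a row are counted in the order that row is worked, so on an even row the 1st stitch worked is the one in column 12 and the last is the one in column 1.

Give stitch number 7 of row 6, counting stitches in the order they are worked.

Row 6: (6-1) mod 3 = 2, so use chart row 3. Even row -> WS.
Chart row 3 tiled across columns 1-12: p k x k k p k k p k x k
WS row: flip the tiled sequence (start at column 12) and apply k<->p; o and x stay.
Row 6 as worked: p x p k p p k p p x p k
Counting 7 along the worked row gives k.

Result:
k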